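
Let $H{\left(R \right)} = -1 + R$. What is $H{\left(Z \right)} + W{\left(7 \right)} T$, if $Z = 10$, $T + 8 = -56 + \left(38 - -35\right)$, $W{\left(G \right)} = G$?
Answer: $72$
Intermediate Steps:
$T = 9$ ($T = -8 + \left(-56 + \left(38 - -35\right)\right) = -8 + \left(-56 + \left(38 + 35\right)\right) = -8 + \left(-56 + 73\right) = -8 + 17 = 9$)
$H{\left(Z \right)} + W{\left(7 \right)} T = \left(-1 + 10\right) + 7 \cdot 9 = 9 + 63 = 72$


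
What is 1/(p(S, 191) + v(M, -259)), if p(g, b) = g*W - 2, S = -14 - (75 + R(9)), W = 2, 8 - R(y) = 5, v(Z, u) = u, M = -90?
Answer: -1/445 ≈ -0.0022472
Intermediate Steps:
R(y) = 3 (R(y) = 8 - 1*5 = 8 - 5 = 3)
S = -92 (S = -14 - (75 + 3) = -14 - 1*78 = -14 - 78 = -92)
p(g, b) = -2 + 2*g (p(g, b) = g*2 - 2 = 2*g - 2 = -2 + 2*g)
1/(p(S, 191) + v(M, -259)) = 1/((-2 + 2*(-92)) - 259) = 1/((-2 - 184) - 259) = 1/(-186 - 259) = 1/(-445) = -1/445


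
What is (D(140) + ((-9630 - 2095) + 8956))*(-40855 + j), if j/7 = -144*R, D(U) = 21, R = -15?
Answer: 70719780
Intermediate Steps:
j = 15120 (j = 7*(-144*(-15)) = 7*2160 = 15120)
(D(140) + ((-9630 - 2095) + 8956))*(-40855 + j) = (21 + ((-9630 - 2095) + 8956))*(-40855 + 15120) = (21 + (-11725 + 8956))*(-25735) = (21 - 2769)*(-25735) = -2748*(-25735) = 70719780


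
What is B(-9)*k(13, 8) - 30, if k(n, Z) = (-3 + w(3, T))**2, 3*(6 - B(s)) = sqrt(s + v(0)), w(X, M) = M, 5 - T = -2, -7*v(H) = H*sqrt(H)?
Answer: 66 - 16*I ≈ 66.0 - 16.0*I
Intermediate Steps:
v(H) = -H**(3/2)/7 (v(H) = -H*sqrt(H)/7 = -H**(3/2)/7)
T = 7 (T = 5 - 1*(-2) = 5 + 2 = 7)
B(s) = 6 - sqrt(s)/3 (B(s) = 6 - sqrt(s - 0**(3/2)/7)/3 = 6 - sqrt(s - 1/7*0)/3 = 6 - sqrt(s + 0)/3 = 6 - sqrt(s)/3)
k(n, Z) = 16 (k(n, Z) = (-3 + 7)**2 = 4**2 = 16)
B(-9)*k(13, 8) - 30 = (6 - I)*16 - 30 = (96 - 16*I) - 30 = 66 - 16*I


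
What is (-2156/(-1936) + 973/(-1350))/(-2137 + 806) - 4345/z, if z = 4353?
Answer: -57270562219/57359045700 ≈ -0.99846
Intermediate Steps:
(-2156/(-1936) + 973/(-1350))/(-2137 + 806) - 4345/z = (-2156/(-1936) + 973/(-1350))/(-2137 + 806) - 4345/4353 = (-2156*(-1/1936) + 973*(-1/1350))/(-1331) - 4345*1/4353 = (49/44 - 973/1350)*(-1/1331) - 4345/4353 = (11669/29700)*(-1/1331) - 4345/4353 = -11669/39530700 - 4345/4353 = -57270562219/57359045700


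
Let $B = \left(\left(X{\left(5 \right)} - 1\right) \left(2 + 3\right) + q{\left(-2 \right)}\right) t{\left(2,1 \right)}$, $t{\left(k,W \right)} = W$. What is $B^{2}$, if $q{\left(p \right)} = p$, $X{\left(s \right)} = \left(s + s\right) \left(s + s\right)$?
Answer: $243049$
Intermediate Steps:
$X{\left(s \right)} = 4 s^{2}$ ($X{\left(s \right)} = 2 s 2 s = 4 s^{2}$)
$B = 493$ ($B = \left(\left(4 \cdot 5^{2} - 1\right) \left(2 + 3\right) - 2\right) 1 = \left(\left(4 \cdot 25 - 1\right) 5 - 2\right) 1 = \left(\left(100 - 1\right) 5 - 2\right) 1 = \left(99 \cdot 5 - 2\right) 1 = \left(495 - 2\right) 1 = 493 \cdot 1 = 493$)
$B^{2} = 493^{2} = 243049$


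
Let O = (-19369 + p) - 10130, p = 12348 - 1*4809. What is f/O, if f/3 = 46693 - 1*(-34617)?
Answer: -8131/732 ≈ -11.108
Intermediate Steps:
p = 7539 (p = 12348 - 4809 = 7539)
O = -21960 (O = (-19369 + 7539) - 10130 = -11830 - 10130 = -21960)
f = 243930 (f = 3*(46693 - 1*(-34617)) = 3*(46693 + 34617) = 3*81310 = 243930)
f/O = 243930/(-21960) = 243930*(-1/21960) = -8131/732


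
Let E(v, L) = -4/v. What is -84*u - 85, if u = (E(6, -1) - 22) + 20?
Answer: 139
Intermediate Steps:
u = -8/3 (u = (-4/6 - 22) + 20 = (-4*1/6 - 22) + 20 = (-2/3 - 22) + 20 = -68/3 + 20 = -8/3 ≈ -2.6667)
-84*u - 85 = -84*(-8/3) - 85 = 224 - 85 = 139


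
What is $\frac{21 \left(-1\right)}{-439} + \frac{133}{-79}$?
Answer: $- \frac{56728}{34681} \approx -1.6357$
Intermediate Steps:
$\frac{21 \left(-1\right)}{-439} + \frac{133}{-79} = \left(-21\right) \left(- \frac{1}{439}\right) + 133 \left(- \frac{1}{79}\right) = \frac{21}{439} - \frac{133}{79} = - \frac{56728}{34681}$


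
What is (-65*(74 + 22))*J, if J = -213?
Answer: 1329120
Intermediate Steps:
(-65*(74 + 22))*J = -65*(74 + 22)*(-213) = -65*96*(-213) = -6240*(-213) = 1329120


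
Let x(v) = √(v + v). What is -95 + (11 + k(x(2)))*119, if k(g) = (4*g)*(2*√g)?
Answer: 1214 + 1904*√2 ≈ 3906.7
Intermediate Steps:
x(v) = √2*√v (x(v) = √(2*v) = √2*√v)
k(g) = 8*g^(3/2)
-95 + (11 + k(x(2)))*119 = -95 + (11 + 8*(√2*√2)^(3/2))*119 = -95 + (11 + 8*2^(3/2))*119 = -95 + (11 + 8*(2*√2))*119 = -95 + (11 + 16*√2)*119 = -95 + (1309 + 1904*√2) = 1214 + 1904*√2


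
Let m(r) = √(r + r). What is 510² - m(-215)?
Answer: 260100 - I*√430 ≈ 2.601e+5 - 20.736*I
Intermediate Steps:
m(r) = √2*√r (m(r) = √(2*r) = √2*√r)
510² - m(-215) = 510² - √2*√(-215) = 260100 - √2*I*√215 = 260100 - I*√430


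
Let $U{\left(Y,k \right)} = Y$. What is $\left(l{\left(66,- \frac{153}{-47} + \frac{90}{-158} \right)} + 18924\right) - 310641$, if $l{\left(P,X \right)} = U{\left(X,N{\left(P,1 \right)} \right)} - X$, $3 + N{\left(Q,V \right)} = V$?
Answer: $-291717$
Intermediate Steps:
$N{\left(Q,V \right)} = -3 + V$
$l{\left(P,X \right)} = 0$ ($l{\left(P,X \right)} = X - X = 0$)
$\left(l{\left(66,- \frac{153}{-47} + \frac{90}{-158} \right)} + 18924\right) - 310641 = \left(0 + 18924\right) - 310641 = 18924 - 310641 = -291717$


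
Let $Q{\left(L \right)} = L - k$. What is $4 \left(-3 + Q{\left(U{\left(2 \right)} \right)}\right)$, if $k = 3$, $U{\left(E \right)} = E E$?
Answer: $-8$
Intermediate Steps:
$U{\left(E \right)} = E^{2}$
$Q{\left(L \right)} = -3 + L$ ($Q{\left(L \right)} = L - 3 = -3 + L$)
$4 \left(-3 + Q{\left(U{\left(2 \right)} \right)}\right) = 4 \left(-3 - \left(3 - 2^{2}\right)\right) = 4 \left(-3 + \left(-3 + 4\right)\right) = 4 \left(-3 + 1\right) = 4 \left(-2\right) = -8$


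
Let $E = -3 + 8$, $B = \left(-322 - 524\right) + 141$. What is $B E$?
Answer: $-3525$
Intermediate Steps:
$B = -705$ ($B = -846 + 141 = -705$)
$E = 5$
$B E = \left(-705\right) 5 = -3525$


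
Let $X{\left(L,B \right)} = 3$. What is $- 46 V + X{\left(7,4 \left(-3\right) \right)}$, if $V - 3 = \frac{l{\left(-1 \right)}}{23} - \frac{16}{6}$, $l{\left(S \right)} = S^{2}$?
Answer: $- \frac{43}{3} \approx -14.333$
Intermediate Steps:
$V = \frac{26}{69}$ ($V = 3 - \left(\frac{8}{3} - \frac{\left(-1\right)^{2}}{23}\right) = 3 + \left(1 \cdot \frac{1}{23} - \frac{8}{3}\right) = 3 + \left(\frac{1}{23} - \frac{8}{3}\right) = 3 - \frac{181}{69} = \frac{26}{69} \approx 0.37681$)
$- 46 V + X{\left(7,4 \left(-3\right) \right)} = \left(-46\right) \frac{26}{69} + 3 = - \frac{52}{3} + 3 = - \frac{43}{3}$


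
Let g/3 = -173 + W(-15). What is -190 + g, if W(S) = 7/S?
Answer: -3552/5 ≈ -710.40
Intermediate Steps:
g = -2602/5 (g = 3*(-173 + 7/(-15)) = 3*(-173 + 7*(-1/15)) = 3*(-173 - 7/15) = 3*(-2602/15) = -2602/5 ≈ -520.40)
-190 + g = -190 - 2602/5 = -3552/5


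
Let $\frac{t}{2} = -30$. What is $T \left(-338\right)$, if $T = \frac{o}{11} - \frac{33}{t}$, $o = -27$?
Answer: $\frac{70811}{110} \approx 643.74$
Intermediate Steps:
$t = -60$ ($t = 2 \left(-30\right) = -60$)
$T = - \frac{419}{220}$ ($T = - \frac{27}{11} - \frac{33}{-60} = \left(-27\right) \frac{1}{11} - - \frac{11}{20} = - \frac{27}{11} + \frac{11}{20} = - \frac{419}{220} \approx -1.9045$)
$T \left(-338\right) = \left(- \frac{419}{220}\right) \left(-338\right) = \frac{70811}{110}$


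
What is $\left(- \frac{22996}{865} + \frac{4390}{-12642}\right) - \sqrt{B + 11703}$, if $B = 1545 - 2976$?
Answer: $- \frac{147256391}{5467665} - 4 \sqrt{642} \approx -128.28$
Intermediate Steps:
$B = -1431$ ($B = 1545 - 2976 = -1431$)
$\left(- \frac{22996}{865} + \frac{4390}{-12642}\right) - \sqrt{B + 11703} = \left(- \frac{22996}{865} + \frac{4390}{-12642}\right) - \sqrt{-1431 + 11703} = \left(\left(-22996\right) \frac{1}{865} + 4390 \left(- \frac{1}{12642}\right)\right) - \sqrt{10272} = \left(- \frac{22996}{865} - \frac{2195}{6321}\right) - 4 \sqrt{642} = - \frac{147256391}{5467665} - 4 \sqrt{642}$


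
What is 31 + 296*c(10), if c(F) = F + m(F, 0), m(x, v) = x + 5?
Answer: 7431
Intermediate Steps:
m(x, v) = 5 + x
c(F) = 5 + 2*F (c(F) = F + (5 + F) = 5 + 2*F)
31 + 296*c(10) = 31 + 296*(5 + 2*10) = 31 + 296*(5 + 20) = 31 + 296*25 = 31 + 7400 = 7431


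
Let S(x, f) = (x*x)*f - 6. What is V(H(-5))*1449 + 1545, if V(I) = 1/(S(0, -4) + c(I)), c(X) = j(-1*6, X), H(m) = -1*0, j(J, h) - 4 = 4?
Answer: 4539/2 ≈ 2269.5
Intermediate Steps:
j(J, h) = 8 (j(J, h) = 4 + 4 = 8)
H(m) = 0
c(X) = 8
S(x, f) = -6 + f*x² (S(x, f) = x²*f - 6 = f*x² - 6 = -6 + f*x²)
V(I) = ½ (V(I) = 1/((-6 - 4*0²) + 8) = 1/((-6 - 4*0) + 8) = 1/((-6 + 0) + 8) = 1/(-6 + 8) = 1/2 = ½)
V(H(-5))*1449 + 1545 = (½)*1449 + 1545 = 1449/2 + 1545 = 4539/2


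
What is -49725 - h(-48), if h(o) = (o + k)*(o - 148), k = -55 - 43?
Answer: -78341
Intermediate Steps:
k = -98
h(o) = (-148 + o)*(-98 + o) (h(o) = (o - 98)*(o - 148) = (-98 + o)*(-148 + o) = (-148 + o)*(-98 + o))
-49725 - h(-48) = -49725 - (14504 + (-48)² - 246*(-48)) = -49725 - (14504 + 2304 + 11808) = -49725 - 1*28616 = -49725 - 28616 = -78341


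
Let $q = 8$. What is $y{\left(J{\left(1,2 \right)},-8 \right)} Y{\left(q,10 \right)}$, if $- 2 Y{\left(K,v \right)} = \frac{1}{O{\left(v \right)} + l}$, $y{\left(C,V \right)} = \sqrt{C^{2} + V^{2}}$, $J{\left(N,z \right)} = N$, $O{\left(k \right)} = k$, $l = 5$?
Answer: $- \frac{\sqrt{65}}{30} \approx -0.26874$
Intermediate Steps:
$Y{\left(K,v \right)} = - \frac{1}{2 \left(5 + v\right)}$ ($Y{\left(K,v \right)} = - \frac{1}{2 \left(v + 5\right)} = - \frac{1}{2 \left(5 + v\right)}$)
$y{\left(J{\left(1,2 \right)},-8 \right)} Y{\left(q,10 \right)} = \sqrt{1^{2} + \left(-8\right)^{2}} \left(- \frac{1}{10 + 2 \cdot 10}\right) = \sqrt{1 + 64} \left(- \frac{1}{10 + 20}\right) = \sqrt{65} \left(- \frac{1}{30}\right) = - \frac{\sqrt{65}}{30}$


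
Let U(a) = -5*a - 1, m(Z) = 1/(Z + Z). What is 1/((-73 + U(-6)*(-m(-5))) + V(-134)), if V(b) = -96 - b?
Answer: -10/321 ≈ -0.031153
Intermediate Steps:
m(Z) = 1/(2*Z)
U(a) = -1 - 5*a
1/((-73 + U(-6)*(-m(-5))) + V(-134)) = 1/((-73 + (-1 - 5*(-6))*(-1/(2*(-5)))) + (-96 - 1*(-134))) = 1/((-73 + (-1 + 30)*(-(-1)/(2*5))) + (-96 + 134)) = 1/((-73 + 29*(-1*(-⅒))) + 38) = 1/((-73 + 29*(⅒)) + 38) = 1/((-73 + 29/10) + 38) = 1/(-701/10 + 38) = 1/(-321/10) = -10/321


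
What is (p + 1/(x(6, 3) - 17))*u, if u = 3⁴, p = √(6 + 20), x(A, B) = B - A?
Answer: -81/20 + 81*√26 ≈ 408.97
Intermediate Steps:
p = √26 ≈ 5.0990
u = 81
(p + 1/(x(6, 3) - 17))*u = (√26 + 1/((3 - 1*6) - 17))*81 = (√26 + 1/((3 - 6) - 17))*81 = (√26 + 1/(-3 - 17))*81 = (√26 + 1/(-20))*81 = (√26 - 1/20)*81 = (-1/20 + √26)*81 = -81/20 + 81*√26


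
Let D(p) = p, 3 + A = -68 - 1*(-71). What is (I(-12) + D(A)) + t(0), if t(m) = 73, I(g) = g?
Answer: 61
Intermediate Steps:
A = 0 (A = -3 + (-68 - 1*(-71)) = -3 + (-68 + 71) = -3 + 3 = 0)
(I(-12) + D(A)) + t(0) = (-12 + 0) + 73 = -12 + 73 = 61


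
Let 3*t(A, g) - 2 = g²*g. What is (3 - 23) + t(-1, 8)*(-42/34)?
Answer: -3938/17 ≈ -231.65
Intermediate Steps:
t(A, g) = ⅔ + g³/3 (t(A, g) = ⅔ + (g²*g)/3 = ⅔ + g³/3)
(3 - 23) + t(-1, 8)*(-42/34) = (3 - 23) + (⅔ + (⅓)*8³)*(-42/34) = -20 + (⅔ + (⅓)*512)*(-42*1/34) = -20 + (⅔ + 512/3)*(-21/17) = -20 + (514/3)*(-21/17) = -20 - 3598/17 = -3938/17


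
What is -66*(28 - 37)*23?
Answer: 13662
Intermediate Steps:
-66*(28 - 37)*23 = -66*(-9)*23 = 594*23 = 13662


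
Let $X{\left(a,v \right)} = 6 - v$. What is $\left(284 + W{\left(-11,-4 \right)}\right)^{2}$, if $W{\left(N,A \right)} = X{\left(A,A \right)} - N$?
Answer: $93025$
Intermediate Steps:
$W{\left(N,A \right)} = 6 - A - N$ ($W{\left(N,A \right)} = \left(6 - A\right) - N = 6 - A - N$)
$\left(284 + W{\left(-11,-4 \right)}\right)^{2} = \left(284 - -21\right)^{2} = \left(284 + \left(6 + 4 + 11\right)\right)^{2} = \left(284 + 21\right)^{2} = 305^{2} = 93025$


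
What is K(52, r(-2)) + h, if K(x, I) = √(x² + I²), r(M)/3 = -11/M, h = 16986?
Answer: 16986 + √11905/2 ≈ 17041.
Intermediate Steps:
r(M) = -33/M (r(M) = 3*(-11/M) = -33/M)
K(x, I) = √(I² + x²)
K(52, r(-2)) + h = √((-33/(-2))² + 52²) + 16986 = √((-33*(-½))² + 2704) + 16986 = √((33/2)² + 2704) + 16986 = √(1089/4 + 2704) + 16986 = √(11905/4) + 16986 = √11905/2 + 16986 = 16986 + √11905/2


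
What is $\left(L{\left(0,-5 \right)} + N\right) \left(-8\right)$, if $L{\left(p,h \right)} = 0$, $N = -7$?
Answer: $56$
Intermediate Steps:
$\left(L{\left(0,-5 \right)} + N\right) \left(-8\right) = \left(0 - 7\right) \left(-8\right) = \left(-7\right) \left(-8\right) = 56$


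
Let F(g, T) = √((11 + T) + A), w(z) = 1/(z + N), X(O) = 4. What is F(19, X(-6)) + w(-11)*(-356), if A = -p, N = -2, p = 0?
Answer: 356/13 + √15 ≈ 31.258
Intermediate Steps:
A = 0 (A = -1*0 = 0)
w(z) = 1/(-2 + z) (w(z) = 1/(z - 2) = 1/(-2 + z))
F(g, T) = √(11 + T) (F(g, T) = √((11 + T) + 0) = √(11 + T))
F(19, X(-6)) + w(-11)*(-356) = √(11 + 4) - 356/(-2 - 11) = √15 - 356/(-13) = √15 - 1/13*(-356) = √15 + 356/13 = 356/13 + √15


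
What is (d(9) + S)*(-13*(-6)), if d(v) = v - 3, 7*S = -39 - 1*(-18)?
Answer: 234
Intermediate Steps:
S = -3 (S = (-39 - 1*(-18))/7 = (-39 + 18)/7 = (⅐)*(-21) = -3)
d(v) = -3 + v
(d(9) + S)*(-13*(-6)) = ((-3 + 9) - 3)*(-13*(-6)) = (6 - 3)*78 = 3*78 = 234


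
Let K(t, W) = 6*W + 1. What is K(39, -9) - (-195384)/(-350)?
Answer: -15281/25 ≈ -611.24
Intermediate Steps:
K(t, W) = 1 + 6*W
K(39, -9) - (-195384)/(-350) = (1 + 6*(-9)) - (-195384)/(-350) = (1 - 54) - (-195384)*(-1)/350 = -53 - 1163*12/25 = -53 - 13956/25 = -15281/25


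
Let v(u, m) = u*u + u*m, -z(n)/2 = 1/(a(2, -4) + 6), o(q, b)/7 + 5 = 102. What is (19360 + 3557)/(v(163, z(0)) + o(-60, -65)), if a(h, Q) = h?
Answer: 91668/108829 ≈ 0.84231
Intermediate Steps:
o(q, b) = 679 (o(q, b) = -35 + 7*102 = -35 + 714 = 679)
z(n) = -1/4 (z(n) = -2/(2 + 6) = -2/8 = -2*1/8 = -1/4)
v(u, m) = u**2 + m*u
(19360 + 3557)/(v(163, z(0)) + o(-60, -65)) = (19360 + 3557)/(163*(-1/4 + 163) + 679) = 22917/(163*(651/4) + 679) = 22917/(106113/4 + 679) = 22917/(108829/4) = 22917*(4/108829) = 91668/108829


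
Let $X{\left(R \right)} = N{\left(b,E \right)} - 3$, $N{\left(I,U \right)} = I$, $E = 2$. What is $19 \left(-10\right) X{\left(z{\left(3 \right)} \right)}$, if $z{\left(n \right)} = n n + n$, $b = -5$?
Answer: $1520$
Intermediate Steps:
$z{\left(n \right)} = n + n^{2}$ ($z{\left(n \right)} = n^{2} + n = n + n^{2}$)
$X{\left(R \right)} = -8$ ($X{\left(R \right)} = -5 - 3 = -8$)
$19 \left(-10\right) X{\left(z{\left(3 \right)} \right)} = 19 \left(-10\right) \left(-8\right) = \left(-190\right) \left(-8\right) = 1520$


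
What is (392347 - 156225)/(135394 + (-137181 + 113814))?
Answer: 236122/112027 ≈ 2.1077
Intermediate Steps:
(392347 - 156225)/(135394 + (-137181 + 113814)) = 236122/(135394 - 23367) = 236122/112027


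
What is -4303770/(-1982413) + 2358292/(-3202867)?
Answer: 9109294189994/6349405178071 ≈ 1.4347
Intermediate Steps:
-4303770/(-1982413) + 2358292/(-3202867) = -4303770*(-1/1982413) + 2358292*(-1/3202867) = 4303770/1982413 - 2358292/3202867 = 9109294189994/6349405178071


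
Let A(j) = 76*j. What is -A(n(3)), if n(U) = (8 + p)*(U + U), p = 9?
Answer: -7752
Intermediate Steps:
n(U) = 34*U (n(U) = (8 + 9)*(U + U) = 17*(2*U) = 34*U)
-A(n(3)) = -76*34*3 = -76*102 = -1*7752 = -7752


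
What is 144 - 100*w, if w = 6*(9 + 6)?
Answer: -8856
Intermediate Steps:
w = 90 (w = 6*15 = 90)
144 - 100*w = 144 - 100*90 = 144 - 9000 = -8856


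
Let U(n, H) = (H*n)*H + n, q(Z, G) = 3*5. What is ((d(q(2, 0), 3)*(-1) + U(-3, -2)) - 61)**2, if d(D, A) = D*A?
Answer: 14641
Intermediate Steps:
q(Z, G) = 15
U(n, H) = n + n*H**2 (U(n, H) = n*H**2 + n = n + n*H**2)
d(D, A) = A*D
((d(q(2, 0), 3)*(-1) + U(-3, -2)) - 61)**2 = (((3*15)*(-1) - 3*(1 + (-2)**2)) - 61)**2 = ((45*(-1) - 3*(1 + 4)) - 61)**2 = ((-45 - 3*5) - 61)**2 = ((-45 - 15) - 61)**2 = (-60 - 61)**2 = (-121)**2 = 14641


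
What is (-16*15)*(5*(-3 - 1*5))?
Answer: 9600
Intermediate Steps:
(-16*15)*(5*(-3 - 1*5)) = -1200*(-3 - 5) = -1200*(-8) = -240*(-40) = 9600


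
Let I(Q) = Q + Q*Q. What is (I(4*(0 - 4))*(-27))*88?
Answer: -570240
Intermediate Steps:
I(Q) = Q + Q**2
(I(4*(0 - 4))*(-27))*88 = (((4*(0 - 4))*(1 + 4*(0 - 4)))*(-27))*88 = (((4*(-4))*(1 + 4*(-4)))*(-27))*88 = (-16*(1 - 16)*(-27))*88 = (-16*(-15)*(-27))*88 = (240*(-27))*88 = -6480*88 = -570240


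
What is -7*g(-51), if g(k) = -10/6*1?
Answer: 35/3 ≈ 11.667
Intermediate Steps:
g(k) = -5/3 (g(k) = -10*1/6*1 = -5/3*1 = -5/3)
-7*g(-51) = -7*(-5/3) = 35/3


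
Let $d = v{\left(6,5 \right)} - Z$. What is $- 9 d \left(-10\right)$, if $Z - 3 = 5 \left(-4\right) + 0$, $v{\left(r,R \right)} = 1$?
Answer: $1620$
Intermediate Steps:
$Z = -17$ ($Z = 3 + \left(5 \left(-4\right) + 0\right) = 3 + \left(-20 + 0\right) = 3 - 20 = -17$)
$d = 18$ ($d = 1 - -17 = 1 + 17 = 18$)
$- 9 d \left(-10\right) = \left(-9\right) 18 \left(-10\right) = \left(-162\right) \left(-10\right) = 1620$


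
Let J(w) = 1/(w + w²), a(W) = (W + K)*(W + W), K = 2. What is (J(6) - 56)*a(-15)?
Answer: -152815/7 ≈ -21831.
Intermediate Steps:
a(W) = 2*W*(2 + W) (a(W) = (W + 2)*(W + W) = (2 + W)*(2*W) = 2*W*(2 + W))
(J(6) - 56)*a(-15) = (1/(6*(1 + 6)) - 56)*(2*(-15)*(2 - 15)) = ((⅙)/7 - 56)*(2*(-15)*(-13)) = ((⅙)*(⅐) - 56)*390 = (1/42 - 56)*390 = -2351/42*390 = -152815/7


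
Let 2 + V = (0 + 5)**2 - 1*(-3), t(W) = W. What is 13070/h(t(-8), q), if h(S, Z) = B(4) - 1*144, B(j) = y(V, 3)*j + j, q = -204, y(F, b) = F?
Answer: -6535/18 ≈ -363.06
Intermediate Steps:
V = 26 (V = -2 + ((0 + 5)**2 - 1*(-3)) = -2 + (5**2 + 3) = -2 + (25 + 3) = -2 + 28 = 26)
B(j) = 27*j (B(j) = 26*j + j = 27*j)
h(S, Z) = -36 (h(S, Z) = 27*4 - 1*144 = 108 - 144 = -36)
13070/h(t(-8), q) = 13070/(-36) = 13070*(-1/36) = -6535/18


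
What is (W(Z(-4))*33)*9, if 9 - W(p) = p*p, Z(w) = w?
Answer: -2079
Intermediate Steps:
W(p) = 9 - p² (W(p) = 9 - p*p = 9 - p²)
(W(Z(-4))*33)*9 = ((9 - 1*(-4)²)*33)*9 = ((9 - 1*16)*33)*9 = ((9 - 16)*33)*9 = -7*33*9 = -231*9 = -2079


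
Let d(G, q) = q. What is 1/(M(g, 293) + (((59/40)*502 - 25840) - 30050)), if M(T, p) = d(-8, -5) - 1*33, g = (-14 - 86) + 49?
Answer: -20/1103751 ≈ -1.8120e-5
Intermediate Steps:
g = -51 (g = -100 + 49 = -51)
M(T, p) = -38 (M(T, p) = -5 - 1*33 = -5 - 33 = -38)
1/(M(g, 293) + (((59/40)*502 - 25840) - 30050)) = 1/(-38 + (((59/40)*502 - 25840) - 30050)) = 1/(-38 + ((14809/20 - 25840) - 30050)) = 1/(-38 + (-501991/20 - 30050)) = 1/(-38 - 1102991/20) = 1/(-1103751/20) = -20/1103751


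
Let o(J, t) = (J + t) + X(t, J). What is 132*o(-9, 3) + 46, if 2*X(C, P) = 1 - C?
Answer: -878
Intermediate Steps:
X(C, P) = ½ - C/2 (X(C, P) = (1 - C)/2 = ½ - C/2)
o(J, t) = ½ + J + t/2 (o(J, t) = (J + t) + (½ - t/2) = ½ + J + t/2)
132*o(-9, 3) + 46 = 132*(½ - 9 + (½)*3) + 46 = 132*(½ - 9 + 3/2) + 46 = 132*(-7) + 46 = -924 + 46 = -878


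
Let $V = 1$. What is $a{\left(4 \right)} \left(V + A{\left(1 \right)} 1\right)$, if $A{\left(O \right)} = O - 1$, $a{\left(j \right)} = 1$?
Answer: $1$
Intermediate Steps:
$A{\left(O \right)} = -1 + O$
$a{\left(4 \right)} \left(V + A{\left(1 \right)} 1\right) = 1 \left(1 + \left(-1 + 1\right) 1\right) = 1 \left(1 + 0 \cdot 1\right) = 1 \left(1 + 0\right) = 1 \cdot 1 = 1$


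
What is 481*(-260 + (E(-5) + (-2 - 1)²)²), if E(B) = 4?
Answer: -43771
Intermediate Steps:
481*(-260 + (E(-5) + (-2 - 1)²)²) = 481*(-260 + (4 + (-2 - 1)²)²) = 481*(-260 + (4 + (-3)²)²) = 481*(-260 + (4 + 9)²) = 481*(-260 + 13²) = 481*(-260 + 169) = 481*(-91) = -43771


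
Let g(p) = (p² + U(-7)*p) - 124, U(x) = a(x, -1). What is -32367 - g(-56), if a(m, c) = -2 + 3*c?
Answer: -35659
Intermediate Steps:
U(x) = -5 (U(x) = -2 + 3*(-1) = -2 - 3 = -5)
g(p) = -124 + p² - 5*p (g(p) = (p² - 5*p) - 124 = -124 + p² - 5*p)
-32367 - g(-56) = -32367 - (-124 + (-56)² - 5*(-56)) = -32367 - (-124 + 3136 + 280) = -32367 - 1*3292 = -32367 - 3292 = -35659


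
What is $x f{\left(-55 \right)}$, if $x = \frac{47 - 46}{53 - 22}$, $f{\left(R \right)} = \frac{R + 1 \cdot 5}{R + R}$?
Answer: $\frac{5}{341} \approx 0.014663$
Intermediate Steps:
$f{\left(R \right)} = \frac{5 + R}{2 R}$ ($f{\left(R \right)} = \frac{R + 5}{2 R} = \left(5 + R\right) \frac{1}{2 R} = \frac{5 + R}{2 R}$)
$x = \frac{1}{31}$ ($x = 1 \cdot \frac{1}{31} = \frac{1}{31} \approx 0.032258$)
$x f{\left(-55 \right)} = \frac{\frac{1}{2} \frac{1}{-55} \left(5 - 55\right)}{31} = \frac{\frac{1}{2} \left(- \frac{1}{55}\right) \left(-50\right)}{31} = \frac{1}{31} \cdot \frac{5}{11} = \frac{5}{341}$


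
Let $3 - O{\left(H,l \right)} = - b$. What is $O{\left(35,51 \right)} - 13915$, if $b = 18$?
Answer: $-13894$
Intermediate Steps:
$O{\left(H,l \right)} = 21$ ($O{\left(H,l \right)} = 3 - \left(-1\right) 18 = 3 - -18 = 3 + 18 = 21$)
$O{\left(35,51 \right)} - 13915 = 21 - 13915 = -13894$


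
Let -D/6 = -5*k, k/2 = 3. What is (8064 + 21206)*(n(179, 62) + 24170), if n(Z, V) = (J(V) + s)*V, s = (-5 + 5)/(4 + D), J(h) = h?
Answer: 819969780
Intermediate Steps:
k = 6 (k = 2*3 = 6)
D = 180 (D = -(-30)*6 = -6*(-30) = 180)
s = 0 (s = (-5 + 5)/(4 + 180) = 0/184 = 0*(1/184) = 0)
n(Z, V) = V² (n(Z, V) = (V + 0)*V = V*V = V²)
(8064 + 21206)*(n(179, 62) + 24170) = (8064 + 21206)*(62² + 24170) = 29270*(3844 + 24170) = 29270*28014 = 819969780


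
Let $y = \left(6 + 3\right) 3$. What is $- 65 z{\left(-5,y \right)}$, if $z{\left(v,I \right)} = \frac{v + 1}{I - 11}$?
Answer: $\frac{65}{4} \approx 16.25$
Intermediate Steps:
$y = 27$ ($y = 9 \cdot 3 = 27$)
$z{\left(v,I \right)} = \frac{1 + v}{-11 + I}$
$- 65 z{\left(-5,y \right)} = - 65 \frac{1 - 5}{-11 + 27} = - 65 \cdot \frac{1}{16} \left(-4\right) = \left(-65\right) \left(- \frac{1}{4}\right) = \frac{65}{4}$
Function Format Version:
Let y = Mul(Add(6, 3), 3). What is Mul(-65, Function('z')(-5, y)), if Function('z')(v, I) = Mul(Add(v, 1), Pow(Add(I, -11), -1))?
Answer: Rational(65, 4) ≈ 16.250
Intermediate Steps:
y = 27 (y = Mul(9, 3) = 27)
Function('z')(v, I) = Mul(Pow(Add(-11, I), -1), Add(1, v)) (Function('z')(v, I) = Mul(Add(1, v), Pow(Add(-11, I), -1)) = Mul(Pow(Add(-11, I), -1), Add(1, v)))
Mul(-65, Function('z')(-5, y)) = Mul(-65, Mul(Pow(Add(-11, 27), -1), Add(1, -5))) = Mul(-65, Mul(Pow(16, -1), -4)) = Mul(-65, Mul(Rational(1, 16), -4)) = Mul(-65, Rational(-1, 4)) = Rational(65, 4)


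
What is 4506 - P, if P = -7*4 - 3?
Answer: 4537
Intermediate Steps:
P = -31 (P = -28 - 3 = -31)
4506 - P = 4506 - 1*(-31) = 4506 + 31 = 4537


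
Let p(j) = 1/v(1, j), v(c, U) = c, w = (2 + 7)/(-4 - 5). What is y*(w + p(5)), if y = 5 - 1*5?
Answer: 0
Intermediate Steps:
w = -1 (w = 9/(-9) = 9*(-⅑) = -1)
p(j) = 1 (p(j) = 1/1 = 1)
y = 0 (y = 5 - 5 = 0)
y*(w + p(5)) = 0*(-1 + 1) = 0*0 = 0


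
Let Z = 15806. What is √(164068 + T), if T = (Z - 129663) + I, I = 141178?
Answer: √191389 ≈ 437.48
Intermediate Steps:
T = 27321 (T = (15806 - 129663) + 141178 = -113857 + 141178 = 27321)
√(164068 + T) = √(164068 + 27321) = √191389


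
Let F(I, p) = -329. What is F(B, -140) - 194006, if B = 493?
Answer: -194335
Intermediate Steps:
F(B, -140) - 194006 = -329 - 194006 = -194335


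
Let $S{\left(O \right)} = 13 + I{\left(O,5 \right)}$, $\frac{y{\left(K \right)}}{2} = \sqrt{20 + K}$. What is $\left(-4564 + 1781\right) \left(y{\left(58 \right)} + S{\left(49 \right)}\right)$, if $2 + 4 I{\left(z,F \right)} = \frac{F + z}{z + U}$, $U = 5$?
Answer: $- \frac{141933}{4} - 5566 \sqrt{78} \approx -84641.0$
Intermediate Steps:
$y{\left(K \right)} = 2 \sqrt{20 + K}$
$I{\left(z,F \right)} = - \frac{1}{2} + \frac{F + z}{4 \left(5 + z\right)}$ ($I{\left(z,F \right)} = - \frac{1}{2} + \frac{\left(F + z\right) \frac{1}{z + 5}}{4} = - \frac{1}{2} + \frac{\left(F + z\right) \frac{1}{5 + z}}{4} = - \frac{1}{2} + \frac{\frac{1}{5 + z} \left(F + z\right)}{4} = - \frac{1}{2} + \frac{F + z}{4 \left(5 + z\right)}$)
$S{\left(O \right)} = 13 + \frac{-5 - O}{4 \left(5 + O\right)}$ ($S{\left(O \right)} = 13 + \frac{-10 + 5 - O}{4 \left(5 + O\right)} = 13 + \frac{-5 - O}{4 \left(5 + O\right)}$)
$\left(-4564 + 1781\right) \left(y{\left(58 \right)} + S{\left(49 \right)}\right) = \left(-4564 + 1781\right) \left(2 \sqrt{20 + 58} + \frac{51}{4}\right) = - 2783 \left(2 \sqrt{78} + \frac{51}{4}\right) = - 2783 \left(\frac{51}{4} + 2 \sqrt{78}\right) = - \frac{141933}{4} - 5566 \sqrt{78}$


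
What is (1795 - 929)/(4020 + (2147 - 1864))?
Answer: 866/4303 ≈ 0.20125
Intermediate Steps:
(1795 - 929)/(4020 + (2147 - 1864)) = 866/(4020 + 283) = 866/4303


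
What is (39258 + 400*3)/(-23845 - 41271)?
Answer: -20229/32558 ≈ -0.62132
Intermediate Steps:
(39258 + 400*3)/(-23845 - 41271) = (39258 + 1200)/(-65116) = 40458*(-1/65116) = -20229/32558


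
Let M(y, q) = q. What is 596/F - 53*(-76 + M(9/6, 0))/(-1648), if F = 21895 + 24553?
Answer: -1453987/598018 ≈ -2.4313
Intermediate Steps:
F = 46448
596/F - 53*(-76 + M(9/6, 0))/(-1648) = 596/46448 - 53*(-76 + 0)/(-1648) = 596*(1/46448) - 53*(-76)*(-1/1648) = 149/11612 + 4028*(-1/1648) = 149/11612 - 1007/412 = -1453987/598018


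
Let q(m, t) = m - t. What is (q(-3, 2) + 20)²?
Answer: 225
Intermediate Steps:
(q(-3, 2) + 20)² = ((-3 - 1*2) + 20)² = ((-3 - 2) + 20)² = (-5 + 20)² = 15² = 225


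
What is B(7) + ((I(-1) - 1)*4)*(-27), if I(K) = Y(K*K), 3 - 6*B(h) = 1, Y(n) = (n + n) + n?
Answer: -647/3 ≈ -215.67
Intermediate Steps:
Y(n) = 3*n (Y(n) = 2*n + n = 3*n)
B(h) = 1/3 (B(h) = 1/2 - 1/6*1 = 1/2 - 1/6 = 1/3)
I(K) = 3*K**2 (I(K) = 3*(K*K) = 3*K**2)
B(7) + ((I(-1) - 1)*4)*(-27) = 1/3 + ((3*(-1)**2 - 1)*4)*(-27) = 1/3 + ((3*1 - 1)*4)*(-27) = 1/3 + ((3 - 1)*4)*(-27) = 1/3 + (2*4)*(-27) = 1/3 + 8*(-27) = 1/3 - 216 = -647/3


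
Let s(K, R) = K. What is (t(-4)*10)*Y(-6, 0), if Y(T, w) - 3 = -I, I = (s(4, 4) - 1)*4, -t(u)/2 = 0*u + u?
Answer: -720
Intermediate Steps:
t(u) = -2*u (t(u) = -2*(0*u + u) = -2*(0 + u) = -2*u)
I = 12 (I = (4 - 1)*4 = 3*4 = 12)
Y(T, w) = -9 (Y(T, w) = 3 - 1*12 = 3 - 12 = -9)
(t(-4)*10)*Y(-6, 0) = (-2*(-4)*10)*(-9) = (8*10)*(-9) = 80*(-9) = -720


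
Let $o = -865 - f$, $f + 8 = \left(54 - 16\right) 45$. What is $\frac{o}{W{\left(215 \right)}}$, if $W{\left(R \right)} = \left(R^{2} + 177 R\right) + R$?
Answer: $- \frac{2567}{84495} \approx -0.03038$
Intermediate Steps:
$f = 1702$ ($f = -8 + \left(54 - 16\right) 45 = -8 + 38 \cdot 45 = -8 + 1710 = 1702$)
$W{\left(R \right)} = R^{2} + 178 R$
$o = -2567$ ($o = -865 - 1702 = -2567$)
$\frac{o}{W{\left(215 \right)}} = - \frac{2567}{215 \left(178 + 215\right)} = - \frac{2567}{215 \cdot 393} = - \frac{2567}{84495}$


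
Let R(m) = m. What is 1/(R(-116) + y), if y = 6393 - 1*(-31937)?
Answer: 1/38214 ≈ 2.6168e-5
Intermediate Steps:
y = 38330 (y = 6393 + 31937 = 38330)
1/(R(-116) + y) = 1/(-116 + 38330) = 1/38214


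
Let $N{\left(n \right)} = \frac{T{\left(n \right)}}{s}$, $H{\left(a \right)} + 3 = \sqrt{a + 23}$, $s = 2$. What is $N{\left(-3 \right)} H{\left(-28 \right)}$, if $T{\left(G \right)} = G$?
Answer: $\frac{9}{2} - \frac{3 i \sqrt{5}}{2} \approx 4.5 - 3.3541 i$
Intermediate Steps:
$H{\left(a \right)} = -3 + \sqrt{23 + a}$ ($H{\left(a \right)} = -3 + \sqrt{a + 23} = -3 + \sqrt{23 + a}$)
$N{\left(n \right)} = \frac{n}{2}$
$N{\left(-3 \right)} H{\left(-28 \right)} = \frac{1}{2} \left(-3\right) \left(-3 + \sqrt{23 - 28}\right) = - \frac{3 \left(-3 + \sqrt{-5}\right)}{2} = - \frac{3 \left(-3 + i \sqrt{5}\right)}{2} = \frac{9}{2} - \frac{3 i \sqrt{5}}{2}$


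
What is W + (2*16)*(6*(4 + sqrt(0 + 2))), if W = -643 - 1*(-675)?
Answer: 800 + 192*sqrt(2) ≈ 1071.5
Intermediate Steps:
W = 32 (W = -643 + 675 = 32)
W + (2*16)*(6*(4 + sqrt(0 + 2))) = 32 + (2*16)*(6*(4 + sqrt(0 + 2))) = 32 + 32*(6*(4 + sqrt(2))) = 32 + 32*(24 + 6*sqrt(2)) = 32 + (768 + 192*sqrt(2)) = 800 + 192*sqrt(2)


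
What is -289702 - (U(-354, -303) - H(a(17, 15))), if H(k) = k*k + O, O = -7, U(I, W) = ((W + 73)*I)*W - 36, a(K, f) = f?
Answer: 24380812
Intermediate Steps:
U(I, W) = -36 + I*W*(73 + W) (U(I, W) = ((73 + W)*I)*W - 36 = (I*(73 + W))*W - 36 = I*W*(73 + W) - 36 = -36 + I*W*(73 + W))
H(k) = -7 + k² (H(k) = k*k - 7 = k² - 7 = -7 + k²)
-289702 - (U(-354, -303) - H(a(17, 15))) = -289702 - ((-36 - 354*(-303)² + 73*(-354)*(-303)) - (-7 + 15²)) = -289702 - ((-36 - 354*91809 + 7830126) - (-7 + 225)) = -289702 - ((-36 - 32500386 + 7830126) - 1*218) = -289702 - (-24670296 - 218) = -289702 - 1*(-24670514) = -289702 + 24670514 = 24380812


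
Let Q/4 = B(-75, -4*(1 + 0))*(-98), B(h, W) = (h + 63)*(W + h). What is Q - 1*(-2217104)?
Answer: 1845488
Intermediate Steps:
B(h, W) = (63 + h)*(W + h)
Q = -371616 (Q = 4*(((-75)² + 63*(-4*(1 + 0)) + 63*(-75) - 4*(1 + 0)*(-75))*(-98)) = 4*((5625 + 63*(-4*1) - 4725 - 4*1*(-75))*(-98)) = 4*((5625 + 63*(-4) - 4725 - 4*(-75))*(-98)) = 4*((5625 - 252 - 4725 + 300)*(-98)) = 4*(948*(-98)) = 4*(-92904) = -371616)
Q - 1*(-2217104) = -371616 - 1*(-2217104) = -371616 + 2217104 = 1845488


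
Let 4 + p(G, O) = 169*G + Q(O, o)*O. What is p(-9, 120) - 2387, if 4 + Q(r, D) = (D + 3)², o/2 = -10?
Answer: 30288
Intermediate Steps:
o = -20 (o = 2*(-10) = -20)
Q(r, D) = -4 + (3 + D)² (Q(r, D) = -4 + (D + 3)² = -4 + (3 + D)²)
p(G, O) = -4 + 169*G + 285*O (p(G, O) = -4 + (169*G + (-4 + (3 - 20)²)*O) = -4 + (169*G + (-4 + (-17)²)*O) = -4 + (169*G + (-4 + 289)*O) = -4 + (169*G + 285*O) = -4 + 169*G + 285*O)
p(-9, 120) - 2387 = (-4 + 169*(-9) + 285*120) - 2387 = (-4 - 1521 + 34200) - 2387 = 32675 - 2387 = 30288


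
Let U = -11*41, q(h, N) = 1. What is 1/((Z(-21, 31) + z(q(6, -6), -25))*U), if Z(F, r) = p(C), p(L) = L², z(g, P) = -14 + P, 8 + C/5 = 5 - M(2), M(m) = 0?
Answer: -1/83886 ≈ -1.1921e-5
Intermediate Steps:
C = -15 (C = -40 + 5*(5 - 1*0) = -40 + 5*(5 + 0) = -40 + 5*5 = -40 + 25 = -15)
Z(F, r) = 225 (Z(F, r) = (-15)² = 225)
U = -451
1/((Z(-21, 31) + z(q(6, -6), -25))*U) = 1/((225 + (-14 - 25))*(-451)) = 1/((225 - 39)*(-451)) = 1/(186*(-451)) = 1/(-83886) = -1/83886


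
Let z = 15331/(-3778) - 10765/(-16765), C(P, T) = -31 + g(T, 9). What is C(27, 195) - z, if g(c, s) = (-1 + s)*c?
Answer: 19412083195/12667634 ≈ 1532.4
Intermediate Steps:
g(c, s) = c*(-1 + s)
C(P, T) = -31 + 8*T (C(P, T) = -31 + T*(-1 + 9) = -31 + T*8 = -31 + 8*T)
z = -43270809/12667634 (z = 15331*(-1/3778) - 10765*(-1/16765) = -15331/3778 + 2153/3353 = -43270809/12667634 ≈ -3.4159)
C(27, 195) - z = (-31 + 8*195) - 1*(-43270809/12667634) = (-31 + 1560) + 43270809/12667634 = 1529 + 43270809/12667634 = 19412083195/12667634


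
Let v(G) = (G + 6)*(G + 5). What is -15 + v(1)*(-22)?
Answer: -939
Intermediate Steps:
v(G) = (5 + G)*(6 + G) (v(G) = (6 + G)*(5 + G) = (5 + G)*(6 + G))
-15 + v(1)*(-22) = -15 + (30 + 1² + 11*1)*(-22) = -15 + (30 + 1 + 11)*(-22) = -15 + 42*(-22) = -15 - 924 = -939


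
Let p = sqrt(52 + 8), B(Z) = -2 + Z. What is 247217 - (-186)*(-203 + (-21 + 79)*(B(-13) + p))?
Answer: 47639 + 21576*sqrt(15) ≈ 1.3120e+5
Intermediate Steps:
p = 2*sqrt(15) (p = sqrt(60) = 2*sqrt(15) ≈ 7.7460)
247217 - (-186)*(-203 + (-21 + 79)*(B(-13) + p)) = 247217 - (-186)*(-203 + (-21 + 79)*((-2 - 13) + 2*sqrt(15))) = 247217 - (-186)*(-203 + 58*(-15 + 2*sqrt(15))) = 247217 - (-186)*(-203 + (-870 + 116*sqrt(15))) = 247217 - (-186)*(-1073 + 116*sqrt(15)) = 247217 - (199578 - 21576*sqrt(15)) = 247217 + (-199578 + 21576*sqrt(15)) = 47639 + 21576*sqrt(15)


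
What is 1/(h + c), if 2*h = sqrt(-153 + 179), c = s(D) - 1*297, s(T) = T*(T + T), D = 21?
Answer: 90/52649 - sqrt(26)/684437 ≈ 0.0017020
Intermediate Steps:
s(T) = 2*T**2 (s(T) = T*(2*T) = 2*T**2)
c = 585 (c = 2*21**2 - 1*297 = 2*441 - 297 = 882 - 297 = 585)
h = sqrt(26)/2 (h = sqrt(-153 + 179)/2 = sqrt(26)/2 ≈ 2.5495)
1/(h + c) = 1/(sqrt(26)/2 + 585) = 1/(585 + sqrt(26)/2)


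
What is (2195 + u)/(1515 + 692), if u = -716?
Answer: 1479/2207 ≈ 0.67014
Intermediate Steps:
(2195 + u)/(1515 + 692) = (2195 - 716)/(1515 + 692) = 1479/2207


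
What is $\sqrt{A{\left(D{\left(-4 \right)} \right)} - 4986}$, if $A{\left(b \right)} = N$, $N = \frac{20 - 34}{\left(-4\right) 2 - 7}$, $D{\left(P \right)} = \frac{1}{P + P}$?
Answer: $\frac{2 i \sqrt{280410}}{15} \approx 70.605 i$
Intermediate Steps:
$D{\left(P \right)} = \frac{1}{2 P}$
$N = \frac{14}{15}$ ($N = - \frac{14}{-8 - 7} = - \frac{14}{-15} = \left(-14\right) \left(- \frac{1}{15}\right) = \frac{14}{15} \approx 0.93333$)
$A{\left(b \right)} = \frac{14}{15}$
$\sqrt{A{\left(D{\left(-4 \right)} \right)} - 4986} = \sqrt{\frac{14}{15} - 4986} = \sqrt{- \frac{74776}{15}} = \frac{2 i \sqrt{280410}}{15}$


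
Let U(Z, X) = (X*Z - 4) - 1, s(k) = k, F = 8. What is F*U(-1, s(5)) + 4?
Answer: -76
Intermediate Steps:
U(Z, X) = -5 + X*Z (U(Z, X) = (-4 + X*Z) - 1 = -5 + X*Z)
F*U(-1, s(5)) + 4 = 8*(-5 + 5*(-1)) + 4 = 8*(-5 - 5) + 4 = 8*(-10) + 4 = -80 + 4 = -76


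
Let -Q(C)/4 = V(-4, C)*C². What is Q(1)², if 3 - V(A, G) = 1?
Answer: 64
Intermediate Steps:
V(A, G) = 2 (V(A, G) = 3 - 1*1 = 3 - 1 = 2)
Q(C) = -8*C²
Q(1)² = (-8*1²)² = (-8*1)² = (-8)² = 64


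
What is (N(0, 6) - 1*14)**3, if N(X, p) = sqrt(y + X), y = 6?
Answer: -2996 + 594*sqrt(6) ≈ -1541.0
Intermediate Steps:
N(X, p) = sqrt(6 + X)
(N(0, 6) - 1*14)**3 = (sqrt(6 + 0) - 1*14)**3 = (sqrt(6) - 14)**3 = (-14 + sqrt(6))**3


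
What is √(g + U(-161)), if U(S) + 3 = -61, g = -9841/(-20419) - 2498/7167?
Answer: 23*I*√2585602720290219/146342973 ≈ 7.9917*I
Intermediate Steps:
g = 19523785/146342973 (g = -9841*(-1/20419) - 2498*1/7167 = 9841/20419 - 2498/7167 = 19523785/146342973 ≈ 0.13341)
U(S) = -64 (U(S) = -3 - 61 = -64)
√(g + U(-161)) = √(19523785/146342973 - 64) = √(-9346426487/146342973) = 23*I*√2585602720290219/146342973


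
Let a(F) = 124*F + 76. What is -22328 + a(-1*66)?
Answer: -30436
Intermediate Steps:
a(F) = 76 + 124*F
-22328 + a(-1*66) = -22328 + (76 + 124*(-1*66)) = -22328 + (76 + 124*(-66)) = -22328 + (76 - 8184) = -22328 - 8108 = -30436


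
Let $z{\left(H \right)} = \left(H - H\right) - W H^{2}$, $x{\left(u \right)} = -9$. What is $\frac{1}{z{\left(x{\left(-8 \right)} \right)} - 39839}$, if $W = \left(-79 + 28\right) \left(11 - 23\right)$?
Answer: $- \frac{1}{89411} \approx -1.1184 \cdot 10^{-5}$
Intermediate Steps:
$W = 612$ ($W = \left(-51\right) \left(-12\right) = 612$)
$z{\left(H \right)} = - 612 H^{2}$ ($z{\left(H \right)} = \left(H - H\right) - 612 H^{2} = 0 - 612 H^{2} = - 612 H^{2}$)
$\frac{1}{z{\left(x{\left(-8 \right)} \right)} - 39839} = \frac{1}{- 612 \left(-9\right)^{2} - 39839} = \frac{1}{\left(-612\right) 81 - 39839} = \frac{1}{-49572 - 39839} = \frac{1}{-89411} = - \frac{1}{89411}$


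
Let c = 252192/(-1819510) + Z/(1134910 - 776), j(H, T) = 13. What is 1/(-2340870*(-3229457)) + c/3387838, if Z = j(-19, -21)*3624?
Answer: -98324636887276239457/3431843963378746193191780482 ≈ -2.8651e-8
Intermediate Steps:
Z = 47112 (Z = 13*3624 = 47112)
c = -50074691652/515892038585 (c = 252192/(-1819510) + 47112/(1134910 - 776) = 252192*(-1/1819510) + 47112/1134134 = -126096/909755 + 47112*(1/1134134) = -126096/909755 + 23556/567067 = -50074691652/515892038585 ≈ -0.097064)
1/(-2340870*(-3229457)) + c/3387838 = 1/(-2340870*(-3229457)) - 50074691652/515892038585/3387838 = -1/2340870*(-1/3229457) - 50074691652/515892038585*1/3387838 = 1/7559739007590 - 25037345826/873879326107864615 = -98324636887276239457/3431843963378746193191780482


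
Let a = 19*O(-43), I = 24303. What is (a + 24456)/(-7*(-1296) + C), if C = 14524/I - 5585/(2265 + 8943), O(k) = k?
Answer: 2146326833112/823710402155 ≈ 2.6057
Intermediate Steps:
a = -817 (a = 19*(-43) = -817)
C = 9017579/90796008 (C = 14524/24303 - 5585/(2265 + 8943) = 14524*(1/24303) - 5585/11208 = 14524/24303 - 5585*1/11208 = 14524/24303 - 5585/11208 = 9017579/90796008 ≈ 0.099317)
(a + 24456)/(-7*(-1296) + C) = (-817 + 24456)/(-7*(-1296) + 9017579/90796008) = 23639/(9072 + 9017579/90796008) = 23639/(823710402155/90796008) = 23639*(90796008/823710402155) = 2146326833112/823710402155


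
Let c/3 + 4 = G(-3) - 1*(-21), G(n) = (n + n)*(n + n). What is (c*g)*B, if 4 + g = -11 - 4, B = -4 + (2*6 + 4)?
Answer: -36252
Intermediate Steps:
G(n) = 4*n**2 (G(n) = (2*n)*(2*n) = 4*n**2)
B = 12 (B = -4 + (12 + 4) = -4 + 16 = 12)
g = -19 (g = -4 + (-11 - 4) = -4 - 15 = -19)
c = 159 (c = -12 + 3*(4*(-3)**2 - 1*(-21)) = -12 + 3*(4*9 + 21) = -12 + 3*(36 + 21) = -12 + 3*57 = -12 + 171 = 159)
(c*g)*B = (159*(-19))*12 = -3021*12 = -36252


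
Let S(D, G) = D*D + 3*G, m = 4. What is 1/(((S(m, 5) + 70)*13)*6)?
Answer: 1/7878 ≈ 0.00012694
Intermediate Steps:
S(D, G) = D² + 3*G
1/(((S(m, 5) + 70)*13)*6) = 1/((((4² + 3*5) + 70)*13)*6) = 1/((((16 + 15) + 70)*13)*6) = 1/(((31 + 70)*13)*6) = 1/((101*13)*6) = 1/(1313*6) = 1/7878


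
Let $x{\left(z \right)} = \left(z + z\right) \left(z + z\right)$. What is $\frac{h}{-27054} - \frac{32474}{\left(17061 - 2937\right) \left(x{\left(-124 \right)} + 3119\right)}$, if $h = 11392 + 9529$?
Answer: $- \frac{20401936708}{26381559303} \approx -0.77334$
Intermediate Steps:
$x{\left(z \right)} = 4 z^{2}$ ($x{\left(z \right)} = 2 z 2 z = 4 z^{2}$)
$h = 20921$
$\frac{h}{-27054} - \frac{32474}{\left(17061 - 2937\right) \left(x{\left(-124 \right)} + 3119\right)} = \frac{20921}{-27054} - \frac{32474}{\left(17061 - 2937\right) \left(4 \left(-124\right)^{2} + 3119\right)} = 20921 \left(- \frac{1}{27054}\right) - \frac{32474}{14124 \left(4 \cdot 15376 + 3119\right)} = - \frac{20921}{27054} - \frac{32474}{14124 \left(61504 + 3119\right)} = - \frac{20921}{27054} - \frac{32474}{14124 \cdot 64623} = - \frac{20921}{27054} - \frac{32474}{912735252} = - \frac{20921}{27054} - \frac{1249}{35105202} = - \frac{20401936708}{26381559303}$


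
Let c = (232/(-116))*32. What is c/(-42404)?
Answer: 16/10601 ≈ 0.0015093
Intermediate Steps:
c = -64 (c = (232*(-1/116))*32 = -2*32 = -64)
c/(-42404) = -64/(-42404) = -64*(-1/42404) = 16/10601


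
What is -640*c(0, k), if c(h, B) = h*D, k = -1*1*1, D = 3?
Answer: 0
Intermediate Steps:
k = -1 (k = -1*1 = -1)
c(h, B) = 3*h (c(h, B) = h*3 = 3*h)
-640*c(0, k) = -1920*0 = -640*0 = 0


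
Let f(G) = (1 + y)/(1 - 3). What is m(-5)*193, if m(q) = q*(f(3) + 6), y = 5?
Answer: -2895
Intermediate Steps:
f(G) = -3 (f(G) = (1 + 5)/(1 - 3) = 6/(-2) = 6*(-1/2) = -3)
m(q) = 3*q (m(q) = q*(-3 + 6) = q*3 = 3*q)
m(-5)*193 = (3*(-5))*193 = -15*193 = -2895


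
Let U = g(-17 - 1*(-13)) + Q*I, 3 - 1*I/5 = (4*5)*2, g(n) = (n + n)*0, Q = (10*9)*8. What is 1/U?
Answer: -1/133200 ≈ -7.5075e-6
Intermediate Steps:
Q = 720 (Q = 90*8 = 720)
g(n) = 0 (g(n) = (2*n)*0 = 0)
I = -185 (I = 15 - 5*4*5*2 = 15 - 100*2 = 15 - 5*40 = 15 - 200 = -185)
U = -133200 (U = 0 + 720*(-185) = 0 - 133200 = -133200)
1/U = 1/(-133200) = -1/133200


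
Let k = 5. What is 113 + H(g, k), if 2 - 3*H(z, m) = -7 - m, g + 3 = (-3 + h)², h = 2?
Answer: 353/3 ≈ 117.67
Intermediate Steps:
g = -2 (g = -3 + (-3 + 2)² = -3 + (-1)² = -3 + 1 = -2)
H(z, m) = 3 + m/3 (H(z, m) = ⅔ - (-7 - m)/3 = ⅔ + (7/3 + m/3) = 3 + m/3)
113 + H(g, k) = 113 + (3 + (⅓)*5) = 113 + (3 + 5/3) = 113 + 14/3 = 353/3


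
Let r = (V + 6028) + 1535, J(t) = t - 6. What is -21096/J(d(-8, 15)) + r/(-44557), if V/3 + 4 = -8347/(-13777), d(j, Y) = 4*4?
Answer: -6475534426212/3069308945 ≈ -2109.8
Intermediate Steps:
d(j, Y) = 16
J(t) = -6 + t
V = -140283/13777 (V = -12 + 3*(-8347/(-13777)) = -12 + 3*(-8347*(-1/13777)) = -12 + 3*(8347/13777) = -12 + 25041/13777 = -140283/13777 ≈ -10.182)
r = 104055168/13777 (r = (-140283/13777 + 6028) + 1535 = 82907473/13777 + 1535 = 104055168/13777 ≈ 7552.8)
-21096/J(d(-8, 15)) + r/(-44557) = -21096/(-6 + 16) + (104055168/13777)/(-44557) = -21096/10 + (104055168/13777)*(-1/44557) = -21096*⅒ - 104055168/613861789 = -10548/5 - 104055168/613861789 = -6475534426212/3069308945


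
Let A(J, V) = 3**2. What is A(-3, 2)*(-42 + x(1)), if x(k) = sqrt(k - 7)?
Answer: -378 + 9*I*sqrt(6) ≈ -378.0 + 22.045*I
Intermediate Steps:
A(J, V) = 9
x(k) = sqrt(-7 + k)
A(-3, 2)*(-42 + x(1)) = 9*(-42 + sqrt(-7 + 1)) = 9*(-42 + sqrt(-6)) = 9*(-42 + I*sqrt(6)) = -378 + 9*I*sqrt(6)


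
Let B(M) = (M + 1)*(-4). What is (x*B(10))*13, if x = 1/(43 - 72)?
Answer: 572/29 ≈ 19.724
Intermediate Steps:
x = -1/29 (x = 1/(-29) = -1/29 ≈ -0.034483)
B(M) = -4 - 4*M (B(M) = (1 + M)*(-4) = -4 - 4*M)
(x*B(10))*13 = -(-4 - 4*10)/29*13 = -(-4 - 40)/29*13 = -1/29*(-44)*13 = (44/29)*13 = 572/29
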